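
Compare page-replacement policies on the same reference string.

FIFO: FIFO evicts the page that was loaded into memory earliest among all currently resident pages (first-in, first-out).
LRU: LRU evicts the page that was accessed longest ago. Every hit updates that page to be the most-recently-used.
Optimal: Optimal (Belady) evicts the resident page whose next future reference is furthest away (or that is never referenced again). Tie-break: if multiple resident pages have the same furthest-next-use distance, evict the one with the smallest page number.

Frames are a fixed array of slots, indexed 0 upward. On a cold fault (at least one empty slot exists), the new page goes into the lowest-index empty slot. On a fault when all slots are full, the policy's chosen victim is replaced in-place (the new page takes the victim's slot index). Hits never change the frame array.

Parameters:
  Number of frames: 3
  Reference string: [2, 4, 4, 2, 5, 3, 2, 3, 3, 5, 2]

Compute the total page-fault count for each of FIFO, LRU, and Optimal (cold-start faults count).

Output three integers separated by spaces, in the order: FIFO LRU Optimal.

--- FIFO ---
  step 0: ref 2 -> FAULT, frames=[2,-,-] (faults so far: 1)
  step 1: ref 4 -> FAULT, frames=[2,4,-] (faults so far: 2)
  step 2: ref 4 -> HIT, frames=[2,4,-] (faults so far: 2)
  step 3: ref 2 -> HIT, frames=[2,4,-] (faults so far: 2)
  step 4: ref 5 -> FAULT, frames=[2,4,5] (faults so far: 3)
  step 5: ref 3 -> FAULT, evict 2, frames=[3,4,5] (faults so far: 4)
  step 6: ref 2 -> FAULT, evict 4, frames=[3,2,5] (faults so far: 5)
  step 7: ref 3 -> HIT, frames=[3,2,5] (faults so far: 5)
  step 8: ref 3 -> HIT, frames=[3,2,5] (faults so far: 5)
  step 9: ref 5 -> HIT, frames=[3,2,5] (faults so far: 5)
  step 10: ref 2 -> HIT, frames=[3,2,5] (faults so far: 5)
  FIFO total faults: 5
--- LRU ---
  step 0: ref 2 -> FAULT, frames=[2,-,-] (faults so far: 1)
  step 1: ref 4 -> FAULT, frames=[2,4,-] (faults so far: 2)
  step 2: ref 4 -> HIT, frames=[2,4,-] (faults so far: 2)
  step 3: ref 2 -> HIT, frames=[2,4,-] (faults so far: 2)
  step 4: ref 5 -> FAULT, frames=[2,4,5] (faults so far: 3)
  step 5: ref 3 -> FAULT, evict 4, frames=[2,3,5] (faults so far: 4)
  step 6: ref 2 -> HIT, frames=[2,3,5] (faults so far: 4)
  step 7: ref 3 -> HIT, frames=[2,3,5] (faults so far: 4)
  step 8: ref 3 -> HIT, frames=[2,3,5] (faults so far: 4)
  step 9: ref 5 -> HIT, frames=[2,3,5] (faults so far: 4)
  step 10: ref 2 -> HIT, frames=[2,3,5] (faults so far: 4)
  LRU total faults: 4
--- Optimal ---
  step 0: ref 2 -> FAULT, frames=[2,-,-] (faults so far: 1)
  step 1: ref 4 -> FAULT, frames=[2,4,-] (faults so far: 2)
  step 2: ref 4 -> HIT, frames=[2,4,-] (faults so far: 2)
  step 3: ref 2 -> HIT, frames=[2,4,-] (faults so far: 2)
  step 4: ref 5 -> FAULT, frames=[2,4,5] (faults so far: 3)
  step 5: ref 3 -> FAULT, evict 4, frames=[2,3,5] (faults so far: 4)
  step 6: ref 2 -> HIT, frames=[2,3,5] (faults so far: 4)
  step 7: ref 3 -> HIT, frames=[2,3,5] (faults so far: 4)
  step 8: ref 3 -> HIT, frames=[2,3,5] (faults so far: 4)
  step 9: ref 5 -> HIT, frames=[2,3,5] (faults so far: 4)
  step 10: ref 2 -> HIT, frames=[2,3,5] (faults so far: 4)
  Optimal total faults: 4

Answer: 5 4 4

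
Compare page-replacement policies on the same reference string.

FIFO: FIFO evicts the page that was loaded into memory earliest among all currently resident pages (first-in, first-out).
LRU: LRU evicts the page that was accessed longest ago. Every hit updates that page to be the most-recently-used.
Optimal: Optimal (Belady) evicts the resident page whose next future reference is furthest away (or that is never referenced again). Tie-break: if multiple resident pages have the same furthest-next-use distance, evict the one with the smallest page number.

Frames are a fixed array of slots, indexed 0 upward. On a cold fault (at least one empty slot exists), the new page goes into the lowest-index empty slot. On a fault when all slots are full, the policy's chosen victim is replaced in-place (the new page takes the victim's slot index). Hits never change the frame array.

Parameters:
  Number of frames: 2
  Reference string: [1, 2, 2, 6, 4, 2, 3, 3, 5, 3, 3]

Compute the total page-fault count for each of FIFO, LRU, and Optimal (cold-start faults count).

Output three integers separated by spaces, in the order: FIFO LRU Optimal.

Answer: 7 7 6

Derivation:
--- FIFO ---
  step 0: ref 1 -> FAULT, frames=[1,-] (faults so far: 1)
  step 1: ref 2 -> FAULT, frames=[1,2] (faults so far: 2)
  step 2: ref 2 -> HIT, frames=[1,2] (faults so far: 2)
  step 3: ref 6 -> FAULT, evict 1, frames=[6,2] (faults so far: 3)
  step 4: ref 4 -> FAULT, evict 2, frames=[6,4] (faults so far: 4)
  step 5: ref 2 -> FAULT, evict 6, frames=[2,4] (faults so far: 5)
  step 6: ref 3 -> FAULT, evict 4, frames=[2,3] (faults so far: 6)
  step 7: ref 3 -> HIT, frames=[2,3] (faults so far: 6)
  step 8: ref 5 -> FAULT, evict 2, frames=[5,3] (faults so far: 7)
  step 9: ref 3 -> HIT, frames=[5,3] (faults so far: 7)
  step 10: ref 3 -> HIT, frames=[5,3] (faults so far: 7)
  FIFO total faults: 7
--- LRU ---
  step 0: ref 1 -> FAULT, frames=[1,-] (faults so far: 1)
  step 1: ref 2 -> FAULT, frames=[1,2] (faults so far: 2)
  step 2: ref 2 -> HIT, frames=[1,2] (faults so far: 2)
  step 3: ref 6 -> FAULT, evict 1, frames=[6,2] (faults so far: 3)
  step 4: ref 4 -> FAULT, evict 2, frames=[6,4] (faults so far: 4)
  step 5: ref 2 -> FAULT, evict 6, frames=[2,4] (faults so far: 5)
  step 6: ref 3 -> FAULT, evict 4, frames=[2,3] (faults so far: 6)
  step 7: ref 3 -> HIT, frames=[2,3] (faults so far: 6)
  step 8: ref 5 -> FAULT, evict 2, frames=[5,3] (faults so far: 7)
  step 9: ref 3 -> HIT, frames=[5,3] (faults so far: 7)
  step 10: ref 3 -> HIT, frames=[5,3] (faults so far: 7)
  LRU total faults: 7
--- Optimal ---
  step 0: ref 1 -> FAULT, frames=[1,-] (faults so far: 1)
  step 1: ref 2 -> FAULT, frames=[1,2] (faults so far: 2)
  step 2: ref 2 -> HIT, frames=[1,2] (faults so far: 2)
  step 3: ref 6 -> FAULT, evict 1, frames=[6,2] (faults so far: 3)
  step 4: ref 4 -> FAULT, evict 6, frames=[4,2] (faults so far: 4)
  step 5: ref 2 -> HIT, frames=[4,2] (faults so far: 4)
  step 6: ref 3 -> FAULT, evict 2, frames=[4,3] (faults so far: 5)
  step 7: ref 3 -> HIT, frames=[4,3] (faults so far: 5)
  step 8: ref 5 -> FAULT, evict 4, frames=[5,3] (faults so far: 6)
  step 9: ref 3 -> HIT, frames=[5,3] (faults so far: 6)
  step 10: ref 3 -> HIT, frames=[5,3] (faults so far: 6)
  Optimal total faults: 6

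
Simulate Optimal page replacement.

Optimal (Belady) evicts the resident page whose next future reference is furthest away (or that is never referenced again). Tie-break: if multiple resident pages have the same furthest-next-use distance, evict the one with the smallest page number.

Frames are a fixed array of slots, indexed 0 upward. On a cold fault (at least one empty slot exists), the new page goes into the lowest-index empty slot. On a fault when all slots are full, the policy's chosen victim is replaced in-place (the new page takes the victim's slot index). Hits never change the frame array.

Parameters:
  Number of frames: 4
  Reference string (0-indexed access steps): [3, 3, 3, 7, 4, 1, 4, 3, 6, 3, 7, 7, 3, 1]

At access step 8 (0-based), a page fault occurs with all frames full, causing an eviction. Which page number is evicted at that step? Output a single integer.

Step 0: ref 3 -> FAULT, frames=[3,-,-,-]
Step 1: ref 3 -> HIT, frames=[3,-,-,-]
Step 2: ref 3 -> HIT, frames=[3,-,-,-]
Step 3: ref 7 -> FAULT, frames=[3,7,-,-]
Step 4: ref 4 -> FAULT, frames=[3,7,4,-]
Step 5: ref 1 -> FAULT, frames=[3,7,4,1]
Step 6: ref 4 -> HIT, frames=[3,7,4,1]
Step 7: ref 3 -> HIT, frames=[3,7,4,1]
Step 8: ref 6 -> FAULT, evict 4, frames=[3,7,6,1]
At step 8: evicted page 4

Answer: 4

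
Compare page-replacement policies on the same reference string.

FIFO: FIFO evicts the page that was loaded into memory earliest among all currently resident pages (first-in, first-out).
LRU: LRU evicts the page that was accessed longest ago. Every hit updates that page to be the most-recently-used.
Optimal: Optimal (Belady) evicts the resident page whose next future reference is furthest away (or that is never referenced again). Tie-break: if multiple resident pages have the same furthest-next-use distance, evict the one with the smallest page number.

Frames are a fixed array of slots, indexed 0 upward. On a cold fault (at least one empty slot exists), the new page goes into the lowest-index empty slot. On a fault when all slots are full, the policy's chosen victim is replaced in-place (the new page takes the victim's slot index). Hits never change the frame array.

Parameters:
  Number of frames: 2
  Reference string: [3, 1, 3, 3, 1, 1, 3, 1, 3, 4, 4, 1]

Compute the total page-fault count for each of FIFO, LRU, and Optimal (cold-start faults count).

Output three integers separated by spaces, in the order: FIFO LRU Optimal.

Answer: 3 4 3

Derivation:
--- FIFO ---
  step 0: ref 3 -> FAULT, frames=[3,-] (faults so far: 1)
  step 1: ref 1 -> FAULT, frames=[3,1] (faults so far: 2)
  step 2: ref 3 -> HIT, frames=[3,1] (faults so far: 2)
  step 3: ref 3 -> HIT, frames=[3,1] (faults so far: 2)
  step 4: ref 1 -> HIT, frames=[3,1] (faults so far: 2)
  step 5: ref 1 -> HIT, frames=[3,1] (faults so far: 2)
  step 6: ref 3 -> HIT, frames=[3,1] (faults so far: 2)
  step 7: ref 1 -> HIT, frames=[3,1] (faults so far: 2)
  step 8: ref 3 -> HIT, frames=[3,1] (faults so far: 2)
  step 9: ref 4 -> FAULT, evict 3, frames=[4,1] (faults so far: 3)
  step 10: ref 4 -> HIT, frames=[4,1] (faults so far: 3)
  step 11: ref 1 -> HIT, frames=[4,1] (faults so far: 3)
  FIFO total faults: 3
--- LRU ---
  step 0: ref 3 -> FAULT, frames=[3,-] (faults so far: 1)
  step 1: ref 1 -> FAULT, frames=[3,1] (faults so far: 2)
  step 2: ref 3 -> HIT, frames=[3,1] (faults so far: 2)
  step 3: ref 3 -> HIT, frames=[3,1] (faults so far: 2)
  step 4: ref 1 -> HIT, frames=[3,1] (faults so far: 2)
  step 5: ref 1 -> HIT, frames=[3,1] (faults so far: 2)
  step 6: ref 3 -> HIT, frames=[3,1] (faults so far: 2)
  step 7: ref 1 -> HIT, frames=[3,1] (faults so far: 2)
  step 8: ref 3 -> HIT, frames=[3,1] (faults so far: 2)
  step 9: ref 4 -> FAULT, evict 1, frames=[3,4] (faults so far: 3)
  step 10: ref 4 -> HIT, frames=[3,4] (faults so far: 3)
  step 11: ref 1 -> FAULT, evict 3, frames=[1,4] (faults so far: 4)
  LRU total faults: 4
--- Optimal ---
  step 0: ref 3 -> FAULT, frames=[3,-] (faults so far: 1)
  step 1: ref 1 -> FAULT, frames=[3,1] (faults so far: 2)
  step 2: ref 3 -> HIT, frames=[3,1] (faults so far: 2)
  step 3: ref 3 -> HIT, frames=[3,1] (faults so far: 2)
  step 4: ref 1 -> HIT, frames=[3,1] (faults so far: 2)
  step 5: ref 1 -> HIT, frames=[3,1] (faults so far: 2)
  step 6: ref 3 -> HIT, frames=[3,1] (faults so far: 2)
  step 7: ref 1 -> HIT, frames=[3,1] (faults so far: 2)
  step 8: ref 3 -> HIT, frames=[3,1] (faults so far: 2)
  step 9: ref 4 -> FAULT, evict 3, frames=[4,1] (faults so far: 3)
  step 10: ref 4 -> HIT, frames=[4,1] (faults so far: 3)
  step 11: ref 1 -> HIT, frames=[4,1] (faults so far: 3)
  Optimal total faults: 3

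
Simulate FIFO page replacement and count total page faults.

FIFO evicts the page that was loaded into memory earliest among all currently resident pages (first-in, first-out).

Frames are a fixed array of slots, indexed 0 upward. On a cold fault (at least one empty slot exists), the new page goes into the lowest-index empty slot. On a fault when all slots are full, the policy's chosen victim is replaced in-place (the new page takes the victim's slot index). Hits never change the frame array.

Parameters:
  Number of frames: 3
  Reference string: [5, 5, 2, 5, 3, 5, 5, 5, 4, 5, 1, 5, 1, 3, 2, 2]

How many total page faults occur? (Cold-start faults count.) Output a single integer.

Answer: 8

Derivation:
Step 0: ref 5 → FAULT, frames=[5,-,-]
Step 1: ref 5 → HIT, frames=[5,-,-]
Step 2: ref 2 → FAULT, frames=[5,2,-]
Step 3: ref 5 → HIT, frames=[5,2,-]
Step 4: ref 3 → FAULT, frames=[5,2,3]
Step 5: ref 5 → HIT, frames=[5,2,3]
Step 6: ref 5 → HIT, frames=[5,2,3]
Step 7: ref 5 → HIT, frames=[5,2,3]
Step 8: ref 4 → FAULT (evict 5), frames=[4,2,3]
Step 9: ref 5 → FAULT (evict 2), frames=[4,5,3]
Step 10: ref 1 → FAULT (evict 3), frames=[4,5,1]
Step 11: ref 5 → HIT, frames=[4,5,1]
Step 12: ref 1 → HIT, frames=[4,5,1]
Step 13: ref 3 → FAULT (evict 4), frames=[3,5,1]
Step 14: ref 2 → FAULT (evict 5), frames=[3,2,1]
Step 15: ref 2 → HIT, frames=[3,2,1]
Total faults: 8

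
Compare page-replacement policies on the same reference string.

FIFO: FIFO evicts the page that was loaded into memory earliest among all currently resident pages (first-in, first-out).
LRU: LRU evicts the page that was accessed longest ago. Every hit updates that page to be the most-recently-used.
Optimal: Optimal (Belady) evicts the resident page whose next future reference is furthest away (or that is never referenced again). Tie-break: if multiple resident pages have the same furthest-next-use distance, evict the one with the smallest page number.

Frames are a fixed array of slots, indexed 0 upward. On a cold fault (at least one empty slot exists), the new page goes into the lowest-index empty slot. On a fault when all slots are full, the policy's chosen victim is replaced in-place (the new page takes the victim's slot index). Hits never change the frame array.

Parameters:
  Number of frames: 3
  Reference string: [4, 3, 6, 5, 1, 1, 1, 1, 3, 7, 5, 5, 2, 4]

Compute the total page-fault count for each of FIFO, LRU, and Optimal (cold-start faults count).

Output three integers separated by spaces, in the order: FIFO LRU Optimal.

Answer: 10 10 8

Derivation:
--- FIFO ---
  step 0: ref 4 -> FAULT, frames=[4,-,-] (faults so far: 1)
  step 1: ref 3 -> FAULT, frames=[4,3,-] (faults so far: 2)
  step 2: ref 6 -> FAULT, frames=[4,3,6] (faults so far: 3)
  step 3: ref 5 -> FAULT, evict 4, frames=[5,3,6] (faults so far: 4)
  step 4: ref 1 -> FAULT, evict 3, frames=[5,1,6] (faults so far: 5)
  step 5: ref 1 -> HIT, frames=[5,1,6] (faults so far: 5)
  step 6: ref 1 -> HIT, frames=[5,1,6] (faults so far: 5)
  step 7: ref 1 -> HIT, frames=[5,1,6] (faults so far: 5)
  step 8: ref 3 -> FAULT, evict 6, frames=[5,1,3] (faults so far: 6)
  step 9: ref 7 -> FAULT, evict 5, frames=[7,1,3] (faults so far: 7)
  step 10: ref 5 -> FAULT, evict 1, frames=[7,5,3] (faults so far: 8)
  step 11: ref 5 -> HIT, frames=[7,5,3] (faults so far: 8)
  step 12: ref 2 -> FAULT, evict 3, frames=[7,5,2] (faults so far: 9)
  step 13: ref 4 -> FAULT, evict 7, frames=[4,5,2] (faults so far: 10)
  FIFO total faults: 10
--- LRU ---
  step 0: ref 4 -> FAULT, frames=[4,-,-] (faults so far: 1)
  step 1: ref 3 -> FAULT, frames=[4,3,-] (faults so far: 2)
  step 2: ref 6 -> FAULT, frames=[4,3,6] (faults so far: 3)
  step 3: ref 5 -> FAULT, evict 4, frames=[5,3,6] (faults so far: 4)
  step 4: ref 1 -> FAULT, evict 3, frames=[5,1,6] (faults so far: 5)
  step 5: ref 1 -> HIT, frames=[5,1,6] (faults so far: 5)
  step 6: ref 1 -> HIT, frames=[5,1,6] (faults so far: 5)
  step 7: ref 1 -> HIT, frames=[5,1,6] (faults so far: 5)
  step 8: ref 3 -> FAULT, evict 6, frames=[5,1,3] (faults so far: 6)
  step 9: ref 7 -> FAULT, evict 5, frames=[7,1,3] (faults so far: 7)
  step 10: ref 5 -> FAULT, evict 1, frames=[7,5,3] (faults so far: 8)
  step 11: ref 5 -> HIT, frames=[7,5,3] (faults so far: 8)
  step 12: ref 2 -> FAULT, evict 3, frames=[7,5,2] (faults so far: 9)
  step 13: ref 4 -> FAULT, evict 7, frames=[4,5,2] (faults so far: 10)
  LRU total faults: 10
--- Optimal ---
  step 0: ref 4 -> FAULT, frames=[4,-,-] (faults so far: 1)
  step 1: ref 3 -> FAULT, frames=[4,3,-] (faults so far: 2)
  step 2: ref 6 -> FAULT, frames=[4,3,6] (faults so far: 3)
  step 3: ref 5 -> FAULT, evict 6, frames=[4,3,5] (faults so far: 4)
  step 4: ref 1 -> FAULT, evict 4, frames=[1,3,5] (faults so far: 5)
  step 5: ref 1 -> HIT, frames=[1,3,5] (faults so far: 5)
  step 6: ref 1 -> HIT, frames=[1,3,5] (faults so far: 5)
  step 7: ref 1 -> HIT, frames=[1,3,5] (faults so far: 5)
  step 8: ref 3 -> HIT, frames=[1,3,5] (faults so far: 5)
  step 9: ref 7 -> FAULT, evict 1, frames=[7,3,5] (faults so far: 6)
  step 10: ref 5 -> HIT, frames=[7,3,5] (faults so far: 6)
  step 11: ref 5 -> HIT, frames=[7,3,5] (faults so far: 6)
  step 12: ref 2 -> FAULT, evict 3, frames=[7,2,5] (faults so far: 7)
  step 13: ref 4 -> FAULT, evict 2, frames=[7,4,5] (faults so far: 8)
  Optimal total faults: 8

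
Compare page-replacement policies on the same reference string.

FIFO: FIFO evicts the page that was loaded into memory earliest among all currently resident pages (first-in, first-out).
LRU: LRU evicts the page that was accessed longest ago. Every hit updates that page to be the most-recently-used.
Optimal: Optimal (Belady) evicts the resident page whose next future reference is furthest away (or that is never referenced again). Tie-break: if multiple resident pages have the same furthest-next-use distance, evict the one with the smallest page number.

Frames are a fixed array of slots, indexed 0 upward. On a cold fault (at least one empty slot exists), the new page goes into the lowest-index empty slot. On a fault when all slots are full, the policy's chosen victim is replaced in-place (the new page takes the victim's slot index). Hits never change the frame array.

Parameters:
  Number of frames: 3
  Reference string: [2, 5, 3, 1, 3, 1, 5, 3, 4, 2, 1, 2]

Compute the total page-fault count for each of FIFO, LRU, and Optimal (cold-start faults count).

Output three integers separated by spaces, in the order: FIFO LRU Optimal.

Answer: 6 7 6

Derivation:
--- FIFO ---
  step 0: ref 2 -> FAULT, frames=[2,-,-] (faults so far: 1)
  step 1: ref 5 -> FAULT, frames=[2,5,-] (faults so far: 2)
  step 2: ref 3 -> FAULT, frames=[2,5,3] (faults so far: 3)
  step 3: ref 1 -> FAULT, evict 2, frames=[1,5,3] (faults so far: 4)
  step 4: ref 3 -> HIT, frames=[1,5,3] (faults so far: 4)
  step 5: ref 1 -> HIT, frames=[1,5,3] (faults so far: 4)
  step 6: ref 5 -> HIT, frames=[1,5,3] (faults so far: 4)
  step 7: ref 3 -> HIT, frames=[1,5,3] (faults so far: 4)
  step 8: ref 4 -> FAULT, evict 5, frames=[1,4,3] (faults so far: 5)
  step 9: ref 2 -> FAULT, evict 3, frames=[1,4,2] (faults so far: 6)
  step 10: ref 1 -> HIT, frames=[1,4,2] (faults so far: 6)
  step 11: ref 2 -> HIT, frames=[1,4,2] (faults so far: 6)
  FIFO total faults: 6
--- LRU ---
  step 0: ref 2 -> FAULT, frames=[2,-,-] (faults so far: 1)
  step 1: ref 5 -> FAULT, frames=[2,5,-] (faults so far: 2)
  step 2: ref 3 -> FAULT, frames=[2,5,3] (faults so far: 3)
  step 3: ref 1 -> FAULT, evict 2, frames=[1,5,3] (faults so far: 4)
  step 4: ref 3 -> HIT, frames=[1,5,3] (faults so far: 4)
  step 5: ref 1 -> HIT, frames=[1,5,3] (faults so far: 4)
  step 6: ref 5 -> HIT, frames=[1,5,3] (faults so far: 4)
  step 7: ref 3 -> HIT, frames=[1,5,3] (faults so far: 4)
  step 8: ref 4 -> FAULT, evict 1, frames=[4,5,3] (faults so far: 5)
  step 9: ref 2 -> FAULT, evict 5, frames=[4,2,3] (faults so far: 6)
  step 10: ref 1 -> FAULT, evict 3, frames=[4,2,1] (faults so far: 7)
  step 11: ref 2 -> HIT, frames=[4,2,1] (faults so far: 7)
  LRU total faults: 7
--- Optimal ---
  step 0: ref 2 -> FAULT, frames=[2,-,-] (faults so far: 1)
  step 1: ref 5 -> FAULT, frames=[2,5,-] (faults so far: 2)
  step 2: ref 3 -> FAULT, frames=[2,5,3] (faults so far: 3)
  step 3: ref 1 -> FAULT, evict 2, frames=[1,5,3] (faults so far: 4)
  step 4: ref 3 -> HIT, frames=[1,5,3] (faults so far: 4)
  step 5: ref 1 -> HIT, frames=[1,5,3] (faults so far: 4)
  step 6: ref 5 -> HIT, frames=[1,5,3] (faults so far: 4)
  step 7: ref 3 -> HIT, frames=[1,5,3] (faults so far: 4)
  step 8: ref 4 -> FAULT, evict 3, frames=[1,5,4] (faults so far: 5)
  step 9: ref 2 -> FAULT, evict 4, frames=[1,5,2] (faults so far: 6)
  step 10: ref 1 -> HIT, frames=[1,5,2] (faults so far: 6)
  step 11: ref 2 -> HIT, frames=[1,5,2] (faults so far: 6)
  Optimal total faults: 6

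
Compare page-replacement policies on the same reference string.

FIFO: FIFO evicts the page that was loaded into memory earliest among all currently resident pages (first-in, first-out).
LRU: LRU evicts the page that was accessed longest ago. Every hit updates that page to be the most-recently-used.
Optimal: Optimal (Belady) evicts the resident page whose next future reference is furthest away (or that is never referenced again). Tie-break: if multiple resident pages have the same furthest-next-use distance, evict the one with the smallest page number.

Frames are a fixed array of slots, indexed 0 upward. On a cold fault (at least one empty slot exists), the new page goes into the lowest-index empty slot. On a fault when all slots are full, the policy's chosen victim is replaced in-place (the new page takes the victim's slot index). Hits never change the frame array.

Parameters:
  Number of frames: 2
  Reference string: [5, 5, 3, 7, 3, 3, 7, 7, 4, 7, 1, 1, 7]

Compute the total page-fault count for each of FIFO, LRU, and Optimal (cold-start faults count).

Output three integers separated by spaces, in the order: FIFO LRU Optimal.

Answer: 6 5 5

Derivation:
--- FIFO ---
  step 0: ref 5 -> FAULT, frames=[5,-] (faults so far: 1)
  step 1: ref 5 -> HIT, frames=[5,-] (faults so far: 1)
  step 2: ref 3 -> FAULT, frames=[5,3] (faults so far: 2)
  step 3: ref 7 -> FAULT, evict 5, frames=[7,3] (faults so far: 3)
  step 4: ref 3 -> HIT, frames=[7,3] (faults so far: 3)
  step 5: ref 3 -> HIT, frames=[7,3] (faults so far: 3)
  step 6: ref 7 -> HIT, frames=[7,3] (faults so far: 3)
  step 7: ref 7 -> HIT, frames=[7,3] (faults so far: 3)
  step 8: ref 4 -> FAULT, evict 3, frames=[7,4] (faults so far: 4)
  step 9: ref 7 -> HIT, frames=[7,4] (faults so far: 4)
  step 10: ref 1 -> FAULT, evict 7, frames=[1,4] (faults so far: 5)
  step 11: ref 1 -> HIT, frames=[1,4] (faults so far: 5)
  step 12: ref 7 -> FAULT, evict 4, frames=[1,7] (faults so far: 6)
  FIFO total faults: 6
--- LRU ---
  step 0: ref 5 -> FAULT, frames=[5,-] (faults so far: 1)
  step 1: ref 5 -> HIT, frames=[5,-] (faults so far: 1)
  step 2: ref 3 -> FAULT, frames=[5,3] (faults so far: 2)
  step 3: ref 7 -> FAULT, evict 5, frames=[7,3] (faults so far: 3)
  step 4: ref 3 -> HIT, frames=[7,3] (faults so far: 3)
  step 5: ref 3 -> HIT, frames=[7,3] (faults so far: 3)
  step 6: ref 7 -> HIT, frames=[7,3] (faults so far: 3)
  step 7: ref 7 -> HIT, frames=[7,3] (faults so far: 3)
  step 8: ref 4 -> FAULT, evict 3, frames=[7,4] (faults so far: 4)
  step 9: ref 7 -> HIT, frames=[7,4] (faults so far: 4)
  step 10: ref 1 -> FAULT, evict 4, frames=[7,1] (faults so far: 5)
  step 11: ref 1 -> HIT, frames=[7,1] (faults so far: 5)
  step 12: ref 7 -> HIT, frames=[7,1] (faults so far: 5)
  LRU total faults: 5
--- Optimal ---
  step 0: ref 5 -> FAULT, frames=[5,-] (faults so far: 1)
  step 1: ref 5 -> HIT, frames=[5,-] (faults so far: 1)
  step 2: ref 3 -> FAULT, frames=[5,3] (faults so far: 2)
  step 3: ref 7 -> FAULT, evict 5, frames=[7,3] (faults so far: 3)
  step 4: ref 3 -> HIT, frames=[7,3] (faults so far: 3)
  step 5: ref 3 -> HIT, frames=[7,3] (faults so far: 3)
  step 6: ref 7 -> HIT, frames=[7,3] (faults so far: 3)
  step 7: ref 7 -> HIT, frames=[7,3] (faults so far: 3)
  step 8: ref 4 -> FAULT, evict 3, frames=[7,4] (faults so far: 4)
  step 9: ref 7 -> HIT, frames=[7,4] (faults so far: 4)
  step 10: ref 1 -> FAULT, evict 4, frames=[7,1] (faults so far: 5)
  step 11: ref 1 -> HIT, frames=[7,1] (faults so far: 5)
  step 12: ref 7 -> HIT, frames=[7,1] (faults so far: 5)
  Optimal total faults: 5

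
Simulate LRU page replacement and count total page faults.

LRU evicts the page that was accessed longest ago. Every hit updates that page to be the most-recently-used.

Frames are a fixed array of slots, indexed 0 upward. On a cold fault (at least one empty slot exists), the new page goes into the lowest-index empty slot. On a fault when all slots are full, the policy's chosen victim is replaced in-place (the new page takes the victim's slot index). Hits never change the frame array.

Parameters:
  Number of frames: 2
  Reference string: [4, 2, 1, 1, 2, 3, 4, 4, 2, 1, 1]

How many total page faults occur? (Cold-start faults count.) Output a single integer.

Answer: 7

Derivation:
Step 0: ref 4 → FAULT, frames=[4,-]
Step 1: ref 2 → FAULT, frames=[4,2]
Step 2: ref 1 → FAULT (evict 4), frames=[1,2]
Step 3: ref 1 → HIT, frames=[1,2]
Step 4: ref 2 → HIT, frames=[1,2]
Step 5: ref 3 → FAULT (evict 1), frames=[3,2]
Step 6: ref 4 → FAULT (evict 2), frames=[3,4]
Step 7: ref 4 → HIT, frames=[3,4]
Step 8: ref 2 → FAULT (evict 3), frames=[2,4]
Step 9: ref 1 → FAULT (evict 4), frames=[2,1]
Step 10: ref 1 → HIT, frames=[2,1]
Total faults: 7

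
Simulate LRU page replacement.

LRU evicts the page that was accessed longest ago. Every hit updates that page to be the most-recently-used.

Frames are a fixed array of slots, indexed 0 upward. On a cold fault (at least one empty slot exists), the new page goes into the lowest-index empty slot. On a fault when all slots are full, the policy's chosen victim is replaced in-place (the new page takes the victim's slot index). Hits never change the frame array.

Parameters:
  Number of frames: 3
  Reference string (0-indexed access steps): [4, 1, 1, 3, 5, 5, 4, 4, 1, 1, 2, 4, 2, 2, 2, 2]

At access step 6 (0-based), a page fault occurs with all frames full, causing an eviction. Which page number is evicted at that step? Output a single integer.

Answer: 1

Derivation:
Step 0: ref 4 -> FAULT, frames=[4,-,-]
Step 1: ref 1 -> FAULT, frames=[4,1,-]
Step 2: ref 1 -> HIT, frames=[4,1,-]
Step 3: ref 3 -> FAULT, frames=[4,1,3]
Step 4: ref 5 -> FAULT, evict 4, frames=[5,1,3]
Step 5: ref 5 -> HIT, frames=[5,1,3]
Step 6: ref 4 -> FAULT, evict 1, frames=[5,4,3]
At step 6: evicted page 1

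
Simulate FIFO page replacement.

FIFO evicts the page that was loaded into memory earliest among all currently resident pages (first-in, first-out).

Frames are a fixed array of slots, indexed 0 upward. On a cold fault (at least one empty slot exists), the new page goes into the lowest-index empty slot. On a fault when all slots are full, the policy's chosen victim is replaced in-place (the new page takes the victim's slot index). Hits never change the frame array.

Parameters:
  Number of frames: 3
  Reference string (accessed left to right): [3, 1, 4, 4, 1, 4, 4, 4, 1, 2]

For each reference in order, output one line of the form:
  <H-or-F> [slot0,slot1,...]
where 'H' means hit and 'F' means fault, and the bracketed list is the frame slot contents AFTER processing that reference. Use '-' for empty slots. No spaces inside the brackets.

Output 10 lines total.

F [3,-,-]
F [3,1,-]
F [3,1,4]
H [3,1,4]
H [3,1,4]
H [3,1,4]
H [3,1,4]
H [3,1,4]
H [3,1,4]
F [2,1,4]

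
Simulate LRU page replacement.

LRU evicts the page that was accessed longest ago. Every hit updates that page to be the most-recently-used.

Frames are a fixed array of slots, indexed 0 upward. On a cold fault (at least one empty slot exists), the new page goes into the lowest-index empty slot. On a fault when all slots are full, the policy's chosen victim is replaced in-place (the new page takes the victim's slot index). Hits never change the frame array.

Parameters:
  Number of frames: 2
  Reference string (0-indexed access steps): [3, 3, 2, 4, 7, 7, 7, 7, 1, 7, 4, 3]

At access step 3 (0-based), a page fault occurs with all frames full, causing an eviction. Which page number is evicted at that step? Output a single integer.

Answer: 3

Derivation:
Step 0: ref 3 -> FAULT, frames=[3,-]
Step 1: ref 3 -> HIT, frames=[3,-]
Step 2: ref 2 -> FAULT, frames=[3,2]
Step 3: ref 4 -> FAULT, evict 3, frames=[4,2]
At step 3: evicted page 3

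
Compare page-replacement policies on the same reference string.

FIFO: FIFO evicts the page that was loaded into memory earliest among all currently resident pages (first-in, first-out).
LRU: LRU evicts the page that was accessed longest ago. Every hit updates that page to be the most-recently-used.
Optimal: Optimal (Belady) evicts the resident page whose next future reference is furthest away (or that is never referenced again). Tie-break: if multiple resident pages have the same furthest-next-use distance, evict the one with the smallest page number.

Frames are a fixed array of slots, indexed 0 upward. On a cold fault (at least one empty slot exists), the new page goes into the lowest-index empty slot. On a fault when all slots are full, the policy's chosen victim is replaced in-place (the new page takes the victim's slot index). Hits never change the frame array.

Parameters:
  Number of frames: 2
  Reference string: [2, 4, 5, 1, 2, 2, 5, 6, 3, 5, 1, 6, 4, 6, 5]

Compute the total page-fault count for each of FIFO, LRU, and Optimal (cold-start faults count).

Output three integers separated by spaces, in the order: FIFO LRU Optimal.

Answer: 13 13 11

Derivation:
--- FIFO ---
  step 0: ref 2 -> FAULT, frames=[2,-] (faults so far: 1)
  step 1: ref 4 -> FAULT, frames=[2,4] (faults so far: 2)
  step 2: ref 5 -> FAULT, evict 2, frames=[5,4] (faults so far: 3)
  step 3: ref 1 -> FAULT, evict 4, frames=[5,1] (faults so far: 4)
  step 4: ref 2 -> FAULT, evict 5, frames=[2,1] (faults so far: 5)
  step 5: ref 2 -> HIT, frames=[2,1] (faults so far: 5)
  step 6: ref 5 -> FAULT, evict 1, frames=[2,5] (faults so far: 6)
  step 7: ref 6 -> FAULT, evict 2, frames=[6,5] (faults so far: 7)
  step 8: ref 3 -> FAULT, evict 5, frames=[6,3] (faults so far: 8)
  step 9: ref 5 -> FAULT, evict 6, frames=[5,3] (faults so far: 9)
  step 10: ref 1 -> FAULT, evict 3, frames=[5,1] (faults so far: 10)
  step 11: ref 6 -> FAULT, evict 5, frames=[6,1] (faults so far: 11)
  step 12: ref 4 -> FAULT, evict 1, frames=[6,4] (faults so far: 12)
  step 13: ref 6 -> HIT, frames=[6,4] (faults so far: 12)
  step 14: ref 5 -> FAULT, evict 6, frames=[5,4] (faults so far: 13)
  FIFO total faults: 13
--- LRU ---
  step 0: ref 2 -> FAULT, frames=[2,-] (faults so far: 1)
  step 1: ref 4 -> FAULT, frames=[2,4] (faults so far: 2)
  step 2: ref 5 -> FAULT, evict 2, frames=[5,4] (faults so far: 3)
  step 3: ref 1 -> FAULT, evict 4, frames=[5,1] (faults so far: 4)
  step 4: ref 2 -> FAULT, evict 5, frames=[2,1] (faults so far: 5)
  step 5: ref 2 -> HIT, frames=[2,1] (faults so far: 5)
  step 6: ref 5 -> FAULT, evict 1, frames=[2,5] (faults so far: 6)
  step 7: ref 6 -> FAULT, evict 2, frames=[6,5] (faults so far: 7)
  step 8: ref 3 -> FAULT, evict 5, frames=[6,3] (faults so far: 8)
  step 9: ref 5 -> FAULT, evict 6, frames=[5,3] (faults so far: 9)
  step 10: ref 1 -> FAULT, evict 3, frames=[5,1] (faults so far: 10)
  step 11: ref 6 -> FAULT, evict 5, frames=[6,1] (faults so far: 11)
  step 12: ref 4 -> FAULT, evict 1, frames=[6,4] (faults so far: 12)
  step 13: ref 6 -> HIT, frames=[6,4] (faults so far: 12)
  step 14: ref 5 -> FAULT, evict 4, frames=[6,5] (faults so far: 13)
  LRU total faults: 13
--- Optimal ---
  step 0: ref 2 -> FAULT, frames=[2,-] (faults so far: 1)
  step 1: ref 4 -> FAULT, frames=[2,4] (faults so far: 2)
  step 2: ref 5 -> FAULT, evict 4, frames=[2,5] (faults so far: 3)
  step 3: ref 1 -> FAULT, evict 5, frames=[2,1] (faults so far: 4)
  step 4: ref 2 -> HIT, frames=[2,1] (faults so far: 4)
  step 5: ref 2 -> HIT, frames=[2,1] (faults so far: 4)
  step 6: ref 5 -> FAULT, evict 2, frames=[5,1] (faults so far: 5)
  step 7: ref 6 -> FAULT, evict 1, frames=[5,6] (faults so far: 6)
  step 8: ref 3 -> FAULT, evict 6, frames=[5,3] (faults so far: 7)
  step 9: ref 5 -> HIT, frames=[5,3] (faults so far: 7)
  step 10: ref 1 -> FAULT, evict 3, frames=[5,1] (faults so far: 8)
  step 11: ref 6 -> FAULT, evict 1, frames=[5,6] (faults so far: 9)
  step 12: ref 4 -> FAULT, evict 5, frames=[4,6] (faults so far: 10)
  step 13: ref 6 -> HIT, frames=[4,6] (faults so far: 10)
  step 14: ref 5 -> FAULT, evict 4, frames=[5,6] (faults so far: 11)
  Optimal total faults: 11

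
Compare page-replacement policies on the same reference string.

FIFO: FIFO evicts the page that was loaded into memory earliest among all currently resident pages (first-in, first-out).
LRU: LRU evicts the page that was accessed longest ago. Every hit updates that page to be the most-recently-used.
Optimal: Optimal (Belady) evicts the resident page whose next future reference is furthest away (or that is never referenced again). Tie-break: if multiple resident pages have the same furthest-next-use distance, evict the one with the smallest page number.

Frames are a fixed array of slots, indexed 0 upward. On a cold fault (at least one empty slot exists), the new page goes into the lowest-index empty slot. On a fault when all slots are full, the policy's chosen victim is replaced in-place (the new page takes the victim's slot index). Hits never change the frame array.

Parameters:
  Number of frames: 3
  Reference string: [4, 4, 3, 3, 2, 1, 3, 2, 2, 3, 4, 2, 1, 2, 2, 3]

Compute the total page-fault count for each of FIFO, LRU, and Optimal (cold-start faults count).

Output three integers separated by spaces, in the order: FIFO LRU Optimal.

Answer: 6 7 6

Derivation:
--- FIFO ---
  step 0: ref 4 -> FAULT, frames=[4,-,-] (faults so far: 1)
  step 1: ref 4 -> HIT, frames=[4,-,-] (faults so far: 1)
  step 2: ref 3 -> FAULT, frames=[4,3,-] (faults so far: 2)
  step 3: ref 3 -> HIT, frames=[4,3,-] (faults so far: 2)
  step 4: ref 2 -> FAULT, frames=[4,3,2] (faults so far: 3)
  step 5: ref 1 -> FAULT, evict 4, frames=[1,3,2] (faults so far: 4)
  step 6: ref 3 -> HIT, frames=[1,3,2] (faults so far: 4)
  step 7: ref 2 -> HIT, frames=[1,3,2] (faults so far: 4)
  step 8: ref 2 -> HIT, frames=[1,3,2] (faults so far: 4)
  step 9: ref 3 -> HIT, frames=[1,3,2] (faults so far: 4)
  step 10: ref 4 -> FAULT, evict 3, frames=[1,4,2] (faults so far: 5)
  step 11: ref 2 -> HIT, frames=[1,4,2] (faults so far: 5)
  step 12: ref 1 -> HIT, frames=[1,4,2] (faults so far: 5)
  step 13: ref 2 -> HIT, frames=[1,4,2] (faults so far: 5)
  step 14: ref 2 -> HIT, frames=[1,4,2] (faults so far: 5)
  step 15: ref 3 -> FAULT, evict 2, frames=[1,4,3] (faults so far: 6)
  FIFO total faults: 6
--- LRU ---
  step 0: ref 4 -> FAULT, frames=[4,-,-] (faults so far: 1)
  step 1: ref 4 -> HIT, frames=[4,-,-] (faults so far: 1)
  step 2: ref 3 -> FAULT, frames=[4,3,-] (faults so far: 2)
  step 3: ref 3 -> HIT, frames=[4,3,-] (faults so far: 2)
  step 4: ref 2 -> FAULT, frames=[4,3,2] (faults so far: 3)
  step 5: ref 1 -> FAULT, evict 4, frames=[1,3,2] (faults so far: 4)
  step 6: ref 3 -> HIT, frames=[1,3,2] (faults so far: 4)
  step 7: ref 2 -> HIT, frames=[1,3,2] (faults so far: 4)
  step 8: ref 2 -> HIT, frames=[1,3,2] (faults so far: 4)
  step 9: ref 3 -> HIT, frames=[1,3,2] (faults so far: 4)
  step 10: ref 4 -> FAULT, evict 1, frames=[4,3,2] (faults so far: 5)
  step 11: ref 2 -> HIT, frames=[4,3,2] (faults so far: 5)
  step 12: ref 1 -> FAULT, evict 3, frames=[4,1,2] (faults so far: 6)
  step 13: ref 2 -> HIT, frames=[4,1,2] (faults so far: 6)
  step 14: ref 2 -> HIT, frames=[4,1,2] (faults so far: 6)
  step 15: ref 3 -> FAULT, evict 4, frames=[3,1,2] (faults so far: 7)
  LRU total faults: 7
--- Optimal ---
  step 0: ref 4 -> FAULT, frames=[4,-,-] (faults so far: 1)
  step 1: ref 4 -> HIT, frames=[4,-,-] (faults so far: 1)
  step 2: ref 3 -> FAULT, frames=[4,3,-] (faults so far: 2)
  step 3: ref 3 -> HIT, frames=[4,3,-] (faults so far: 2)
  step 4: ref 2 -> FAULT, frames=[4,3,2] (faults so far: 3)
  step 5: ref 1 -> FAULT, evict 4, frames=[1,3,2] (faults so far: 4)
  step 6: ref 3 -> HIT, frames=[1,3,2] (faults so far: 4)
  step 7: ref 2 -> HIT, frames=[1,3,2] (faults so far: 4)
  step 8: ref 2 -> HIT, frames=[1,3,2] (faults so far: 4)
  step 9: ref 3 -> HIT, frames=[1,3,2] (faults so far: 4)
  step 10: ref 4 -> FAULT, evict 3, frames=[1,4,2] (faults so far: 5)
  step 11: ref 2 -> HIT, frames=[1,4,2] (faults so far: 5)
  step 12: ref 1 -> HIT, frames=[1,4,2] (faults so far: 5)
  step 13: ref 2 -> HIT, frames=[1,4,2] (faults so far: 5)
  step 14: ref 2 -> HIT, frames=[1,4,2] (faults so far: 5)
  step 15: ref 3 -> FAULT, evict 1, frames=[3,4,2] (faults so far: 6)
  Optimal total faults: 6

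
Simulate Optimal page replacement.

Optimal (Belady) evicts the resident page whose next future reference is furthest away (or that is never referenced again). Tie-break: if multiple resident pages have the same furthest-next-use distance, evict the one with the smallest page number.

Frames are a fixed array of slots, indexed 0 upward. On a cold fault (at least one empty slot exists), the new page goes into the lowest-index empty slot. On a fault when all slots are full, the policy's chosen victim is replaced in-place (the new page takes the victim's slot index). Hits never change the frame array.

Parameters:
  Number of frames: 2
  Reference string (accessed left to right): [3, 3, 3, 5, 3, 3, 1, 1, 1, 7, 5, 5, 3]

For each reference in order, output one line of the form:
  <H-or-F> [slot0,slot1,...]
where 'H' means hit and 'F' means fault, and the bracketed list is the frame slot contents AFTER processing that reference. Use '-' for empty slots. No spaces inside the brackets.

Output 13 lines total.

F [3,-]
H [3,-]
H [3,-]
F [3,5]
H [3,5]
H [3,5]
F [1,5]
H [1,5]
H [1,5]
F [7,5]
H [7,5]
H [7,5]
F [7,3]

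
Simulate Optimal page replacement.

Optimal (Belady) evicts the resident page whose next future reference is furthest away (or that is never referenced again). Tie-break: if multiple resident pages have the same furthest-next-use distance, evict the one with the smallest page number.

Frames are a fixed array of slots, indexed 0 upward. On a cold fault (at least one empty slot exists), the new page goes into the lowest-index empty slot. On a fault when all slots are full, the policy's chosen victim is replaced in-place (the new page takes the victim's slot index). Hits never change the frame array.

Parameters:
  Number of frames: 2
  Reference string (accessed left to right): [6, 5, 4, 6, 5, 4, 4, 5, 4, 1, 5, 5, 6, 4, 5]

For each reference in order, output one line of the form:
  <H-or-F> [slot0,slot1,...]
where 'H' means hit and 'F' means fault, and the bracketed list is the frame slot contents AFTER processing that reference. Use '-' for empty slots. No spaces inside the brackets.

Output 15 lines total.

F [6,-]
F [6,5]
F [6,4]
H [6,4]
F [5,4]
H [5,4]
H [5,4]
H [5,4]
H [5,4]
F [5,1]
H [5,1]
H [5,1]
F [5,6]
F [5,4]
H [5,4]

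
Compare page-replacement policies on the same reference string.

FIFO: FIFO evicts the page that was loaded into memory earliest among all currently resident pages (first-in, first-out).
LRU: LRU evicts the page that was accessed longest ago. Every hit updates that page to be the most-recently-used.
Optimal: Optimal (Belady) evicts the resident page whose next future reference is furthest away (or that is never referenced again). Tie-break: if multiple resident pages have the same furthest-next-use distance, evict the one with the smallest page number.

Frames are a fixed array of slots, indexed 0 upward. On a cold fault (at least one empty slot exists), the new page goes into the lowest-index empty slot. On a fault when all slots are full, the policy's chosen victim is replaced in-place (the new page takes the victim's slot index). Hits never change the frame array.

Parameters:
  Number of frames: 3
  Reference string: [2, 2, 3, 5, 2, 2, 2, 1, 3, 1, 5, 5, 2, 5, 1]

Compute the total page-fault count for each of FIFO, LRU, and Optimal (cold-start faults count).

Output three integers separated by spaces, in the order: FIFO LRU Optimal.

--- FIFO ---
  step 0: ref 2 -> FAULT, frames=[2,-,-] (faults so far: 1)
  step 1: ref 2 -> HIT, frames=[2,-,-] (faults so far: 1)
  step 2: ref 3 -> FAULT, frames=[2,3,-] (faults so far: 2)
  step 3: ref 5 -> FAULT, frames=[2,3,5] (faults so far: 3)
  step 4: ref 2 -> HIT, frames=[2,3,5] (faults so far: 3)
  step 5: ref 2 -> HIT, frames=[2,3,5] (faults so far: 3)
  step 6: ref 2 -> HIT, frames=[2,3,5] (faults so far: 3)
  step 7: ref 1 -> FAULT, evict 2, frames=[1,3,5] (faults so far: 4)
  step 8: ref 3 -> HIT, frames=[1,3,5] (faults so far: 4)
  step 9: ref 1 -> HIT, frames=[1,3,5] (faults so far: 4)
  step 10: ref 5 -> HIT, frames=[1,3,5] (faults so far: 4)
  step 11: ref 5 -> HIT, frames=[1,3,5] (faults so far: 4)
  step 12: ref 2 -> FAULT, evict 3, frames=[1,2,5] (faults so far: 5)
  step 13: ref 5 -> HIT, frames=[1,2,5] (faults so far: 5)
  step 14: ref 1 -> HIT, frames=[1,2,5] (faults so far: 5)
  FIFO total faults: 5
--- LRU ---
  step 0: ref 2 -> FAULT, frames=[2,-,-] (faults so far: 1)
  step 1: ref 2 -> HIT, frames=[2,-,-] (faults so far: 1)
  step 2: ref 3 -> FAULT, frames=[2,3,-] (faults so far: 2)
  step 3: ref 5 -> FAULT, frames=[2,3,5] (faults so far: 3)
  step 4: ref 2 -> HIT, frames=[2,3,5] (faults so far: 3)
  step 5: ref 2 -> HIT, frames=[2,3,5] (faults so far: 3)
  step 6: ref 2 -> HIT, frames=[2,3,5] (faults so far: 3)
  step 7: ref 1 -> FAULT, evict 3, frames=[2,1,5] (faults so far: 4)
  step 8: ref 3 -> FAULT, evict 5, frames=[2,1,3] (faults so far: 5)
  step 9: ref 1 -> HIT, frames=[2,1,3] (faults so far: 5)
  step 10: ref 5 -> FAULT, evict 2, frames=[5,1,3] (faults so far: 6)
  step 11: ref 5 -> HIT, frames=[5,1,3] (faults so far: 6)
  step 12: ref 2 -> FAULT, evict 3, frames=[5,1,2] (faults so far: 7)
  step 13: ref 5 -> HIT, frames=[5,1,2] (faults so far: 7)
  step 14: ref 1 -> HIT, frames=[5,1,2] (faults so far: 7)
  LRU total faults: 7
--- Optimal ---
  step 0: ref 2 -> FAULT, frames=[2,-,-] (faults so far: 1)
  step 1: ref 2 -> HIT, frames=[2,-,-] (faults so far: 1)
  step 2: ref 3 -> FAULT, frames=[2,3,-] (faults so far: 2)
  step 3: ref 5 -> FAULT, frames=[2,3,5] (faults so far: 3)
  step 4: ref 2 -> HIT, frames=[2,3,5] (faults so far: 3)
  step 5: ref 2 -> HIT, frames=[2,3,5] (faults so far: 3)
  step 6: ref 2 -> HIT, frames=[2,3,5] (faults so far: 3)
  step 7: ref 1 -> FAULT, evict 2, frames=[1,3,5] (faults so far: 4)
  step 8: ref 3 -> HIT, frames=[1,3,5] (faults so far: 4)
  step 9: ref 1 -> HIT, frames=[1,3,5] (faults so far: 4)
  step 10: ref 5 -> HIT, frames=[1,3,5] (faults so far: 4)
  step 11: ref 5 -> HIT, frames=[1,3,5] (faults so far: 4)
  step 12: ref 2 -> FAULT, evict 3, frames=[1,2,5] (faults so far: 5)
  step 13: ref 5 -> HIT, frames=[1,2,5] (faults so far: 5)
  step 14: ref 1 -> HIT, frames=[1,2,5] (faults so far: 5)
  Optimal total faults: 5

Answer: 5 7 5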